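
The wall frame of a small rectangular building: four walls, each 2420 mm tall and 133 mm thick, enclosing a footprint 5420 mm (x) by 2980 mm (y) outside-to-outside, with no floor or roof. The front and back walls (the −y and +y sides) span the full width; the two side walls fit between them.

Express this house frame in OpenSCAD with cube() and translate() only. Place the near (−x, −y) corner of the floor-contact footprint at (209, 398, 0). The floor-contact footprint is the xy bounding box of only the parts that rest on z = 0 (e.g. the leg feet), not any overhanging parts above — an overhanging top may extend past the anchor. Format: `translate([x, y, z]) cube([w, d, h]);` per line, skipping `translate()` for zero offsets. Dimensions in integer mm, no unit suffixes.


translate([209, 398, 0]) cube([5420, 133, 2420]);
translate([209, 3245, 0]) cube([5420, 133, 2420]);
translate([209, 531, 0]) cube([133, 2714, 2420]);
translate([5496, 531, 0]) cube([133, 2714, 2420]);


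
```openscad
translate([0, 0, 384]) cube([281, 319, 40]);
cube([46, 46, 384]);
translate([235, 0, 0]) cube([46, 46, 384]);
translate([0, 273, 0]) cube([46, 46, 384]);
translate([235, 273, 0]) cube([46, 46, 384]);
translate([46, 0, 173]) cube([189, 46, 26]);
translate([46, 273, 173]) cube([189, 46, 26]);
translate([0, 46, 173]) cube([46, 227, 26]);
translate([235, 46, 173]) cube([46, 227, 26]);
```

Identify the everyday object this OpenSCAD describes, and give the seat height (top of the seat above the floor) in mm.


A stool. The seat height is 424 mm.

A 281×319×40 slab at z = 384 on four corner posts — a stool. The seat top is 384 + 40 = 424 mm.


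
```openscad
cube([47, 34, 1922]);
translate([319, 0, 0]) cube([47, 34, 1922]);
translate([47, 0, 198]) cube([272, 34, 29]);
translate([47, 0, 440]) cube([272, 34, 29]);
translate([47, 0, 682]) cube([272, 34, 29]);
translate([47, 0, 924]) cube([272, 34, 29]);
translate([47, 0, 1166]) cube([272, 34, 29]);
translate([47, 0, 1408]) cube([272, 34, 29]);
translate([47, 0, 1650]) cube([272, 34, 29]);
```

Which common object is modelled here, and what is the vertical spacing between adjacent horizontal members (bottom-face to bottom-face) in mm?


A ladder. The rung spacing is 242 mm.

Two tall 47×34 posts with 7 short bars between them — a ladder. Adjacent rungs sit at z = 198 and z = 440, so the spacing is 440 − 198 = 242 mm.


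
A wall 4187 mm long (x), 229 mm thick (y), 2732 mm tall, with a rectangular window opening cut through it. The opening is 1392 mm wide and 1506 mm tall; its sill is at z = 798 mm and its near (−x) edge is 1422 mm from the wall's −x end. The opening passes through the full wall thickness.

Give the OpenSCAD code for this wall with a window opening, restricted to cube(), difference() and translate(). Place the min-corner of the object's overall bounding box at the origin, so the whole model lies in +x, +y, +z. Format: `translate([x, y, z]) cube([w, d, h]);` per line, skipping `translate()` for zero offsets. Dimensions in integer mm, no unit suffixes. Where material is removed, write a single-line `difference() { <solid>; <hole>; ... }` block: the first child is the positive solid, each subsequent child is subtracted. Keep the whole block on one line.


difference() { cube([4187, 229, 2732]); translate([1422, 0, 798]) cube([1392, 229, 1506]); }


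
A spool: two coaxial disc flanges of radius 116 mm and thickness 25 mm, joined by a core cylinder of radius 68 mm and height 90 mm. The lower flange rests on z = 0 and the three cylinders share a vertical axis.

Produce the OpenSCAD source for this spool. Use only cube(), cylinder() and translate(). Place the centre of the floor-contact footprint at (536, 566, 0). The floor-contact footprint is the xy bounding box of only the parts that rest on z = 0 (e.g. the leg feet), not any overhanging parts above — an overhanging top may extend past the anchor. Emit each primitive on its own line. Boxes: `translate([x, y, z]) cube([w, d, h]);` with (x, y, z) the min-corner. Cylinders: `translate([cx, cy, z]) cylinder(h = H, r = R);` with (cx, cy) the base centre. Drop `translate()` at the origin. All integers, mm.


translate([536, 566, 0]) cylinder(h = 25, r = 116);
translate([536, 566, 25]) cylinder(h = 90, r = 68);
translate([536, 566, 115]) cylinder(h = 25, r = 116);


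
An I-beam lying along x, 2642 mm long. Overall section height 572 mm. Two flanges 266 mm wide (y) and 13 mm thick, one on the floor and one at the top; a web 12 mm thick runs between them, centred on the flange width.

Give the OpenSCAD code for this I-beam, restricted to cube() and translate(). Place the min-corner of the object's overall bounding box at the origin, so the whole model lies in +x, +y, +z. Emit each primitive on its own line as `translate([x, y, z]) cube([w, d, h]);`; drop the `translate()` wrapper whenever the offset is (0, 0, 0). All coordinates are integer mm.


cube([2642, 266, 13]);
translate([0, 127, 13]) cube([2642, 12, 546]);
translate([0, 0, 559]) cube([2642, 266, 13]);


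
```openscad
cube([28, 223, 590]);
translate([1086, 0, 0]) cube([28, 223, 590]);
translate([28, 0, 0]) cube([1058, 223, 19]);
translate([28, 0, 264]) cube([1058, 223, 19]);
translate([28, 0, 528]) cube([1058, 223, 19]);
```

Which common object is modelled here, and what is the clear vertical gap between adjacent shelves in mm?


A bookshelf. The clear shelf gap is 245 mm.

Two tall side panels with 3 horizontal boards between them — a bookshelf. The first two shelf undersides are at z = 0 and z = 264; with shelf thickness 19, the clear gap is 264 − 0 − 19 = 245 mm.


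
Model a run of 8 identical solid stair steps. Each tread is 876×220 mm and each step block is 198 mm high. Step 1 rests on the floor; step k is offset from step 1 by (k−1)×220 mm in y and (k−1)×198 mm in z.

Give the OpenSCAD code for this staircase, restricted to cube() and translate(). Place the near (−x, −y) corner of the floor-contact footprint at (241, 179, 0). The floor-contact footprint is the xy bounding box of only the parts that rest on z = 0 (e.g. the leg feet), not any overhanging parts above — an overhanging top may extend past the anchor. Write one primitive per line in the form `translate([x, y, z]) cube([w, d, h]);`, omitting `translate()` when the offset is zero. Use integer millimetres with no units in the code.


translate([241, 179, 0]) cube([876, 220, 198]);
translate([241, 399, 198]) cube([876, 220, 198]);
translate([241, 619, 396]) cube([876, 220, 198]);
translate([241, 839, 594]) cube([876, 220, 198]);
translate([241, 1059, 792]) cube([876, 220, 198]);
translate([241, 1279, 990]) cube([876, 220, 198]);
translate([241, 1499, 1188]) cube([876, 220, 198]);
translate([241, 1719, 1386]) cube([876, 220, 198]);


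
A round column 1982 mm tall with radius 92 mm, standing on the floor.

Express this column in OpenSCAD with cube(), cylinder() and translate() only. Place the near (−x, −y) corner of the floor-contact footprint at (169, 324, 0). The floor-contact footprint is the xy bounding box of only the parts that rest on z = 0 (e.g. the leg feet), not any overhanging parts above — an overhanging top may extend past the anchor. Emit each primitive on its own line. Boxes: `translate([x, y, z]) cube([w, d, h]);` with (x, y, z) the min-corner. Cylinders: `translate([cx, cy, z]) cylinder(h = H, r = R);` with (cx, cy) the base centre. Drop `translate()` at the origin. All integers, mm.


translate([261, 416, 0]) cylinder(h = 1982, r = 92);


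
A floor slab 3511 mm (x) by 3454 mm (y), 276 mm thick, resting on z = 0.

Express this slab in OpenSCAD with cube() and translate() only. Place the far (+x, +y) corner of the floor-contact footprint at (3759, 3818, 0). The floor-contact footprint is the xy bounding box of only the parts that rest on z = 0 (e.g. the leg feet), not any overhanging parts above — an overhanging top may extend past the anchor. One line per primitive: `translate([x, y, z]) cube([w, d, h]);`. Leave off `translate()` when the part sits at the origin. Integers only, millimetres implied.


translate([248, 364, 0]) cube([3511, 3454, 276]);


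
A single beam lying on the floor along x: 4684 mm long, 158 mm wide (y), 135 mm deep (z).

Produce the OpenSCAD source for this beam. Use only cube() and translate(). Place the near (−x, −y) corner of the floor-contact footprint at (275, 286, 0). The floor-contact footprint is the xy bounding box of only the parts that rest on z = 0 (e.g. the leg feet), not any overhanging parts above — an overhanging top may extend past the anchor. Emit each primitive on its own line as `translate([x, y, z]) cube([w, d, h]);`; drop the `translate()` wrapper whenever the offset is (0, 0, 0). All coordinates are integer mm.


translate([275, 286, 0]) cube([4684, 158, 135]);


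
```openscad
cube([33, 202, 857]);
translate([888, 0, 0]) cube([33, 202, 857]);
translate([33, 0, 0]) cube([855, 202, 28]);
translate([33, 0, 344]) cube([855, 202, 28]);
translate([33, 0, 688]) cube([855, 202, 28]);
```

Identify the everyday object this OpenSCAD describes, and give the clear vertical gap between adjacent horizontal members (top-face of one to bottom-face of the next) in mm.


A bookshelf. The clear shelf gap is 316 mm.

Two tall side panels with 3 horizontal boards between them — a bookshelf. The first two shelf undersides are at z = 0 and z = 344; with shelf thickness 28, the clear gap is 344 − 0 − 28 = 316 mm.


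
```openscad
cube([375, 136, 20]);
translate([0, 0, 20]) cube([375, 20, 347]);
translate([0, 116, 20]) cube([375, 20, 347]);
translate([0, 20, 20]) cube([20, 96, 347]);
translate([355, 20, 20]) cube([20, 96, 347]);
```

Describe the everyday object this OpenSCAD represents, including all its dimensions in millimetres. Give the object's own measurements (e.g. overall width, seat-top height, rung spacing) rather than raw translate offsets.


An open-topped rectangular box: outside dimensions 375×136×367 mm, with a uniform wall and base thickness of 20 mm. The base is a full 375×136 slab on the floor; four walls sit on top of the base. The front and back walls (the −y and +y sides) span the full width; the two side walls fit between them.


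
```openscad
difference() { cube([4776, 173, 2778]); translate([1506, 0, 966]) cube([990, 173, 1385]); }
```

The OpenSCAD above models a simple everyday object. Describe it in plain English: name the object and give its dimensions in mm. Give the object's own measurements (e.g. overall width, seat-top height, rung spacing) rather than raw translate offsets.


A wall 4776 mm long (x), 173 mm thick (y), 2778 mm tall, with a rectangular window opening cut through it. The opening is 990 mm wide and 1385 mm tall; its sill is at z = 966 mm and its near (−x) edge is 1506 mm from the wall's −x end. The opening passes through the full wall thickness.


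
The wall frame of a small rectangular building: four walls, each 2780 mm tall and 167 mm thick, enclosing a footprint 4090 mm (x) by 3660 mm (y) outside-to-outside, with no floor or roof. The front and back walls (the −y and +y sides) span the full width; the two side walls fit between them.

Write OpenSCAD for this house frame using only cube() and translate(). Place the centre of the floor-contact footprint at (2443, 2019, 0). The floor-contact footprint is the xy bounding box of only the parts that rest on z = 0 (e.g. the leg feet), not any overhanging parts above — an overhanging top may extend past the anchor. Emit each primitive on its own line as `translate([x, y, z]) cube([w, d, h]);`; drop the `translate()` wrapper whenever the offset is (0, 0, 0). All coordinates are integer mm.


translate([398, 189, 0]) cube([4090, 167, 2780]);
translate([398, 3682, 0]) cube([4090, 167, 2780]);
translate([398, 356, 0]) cube([167, 3326, 2780]);
translate([4321, 356, 0]) cube([167, 3326, 2780]);


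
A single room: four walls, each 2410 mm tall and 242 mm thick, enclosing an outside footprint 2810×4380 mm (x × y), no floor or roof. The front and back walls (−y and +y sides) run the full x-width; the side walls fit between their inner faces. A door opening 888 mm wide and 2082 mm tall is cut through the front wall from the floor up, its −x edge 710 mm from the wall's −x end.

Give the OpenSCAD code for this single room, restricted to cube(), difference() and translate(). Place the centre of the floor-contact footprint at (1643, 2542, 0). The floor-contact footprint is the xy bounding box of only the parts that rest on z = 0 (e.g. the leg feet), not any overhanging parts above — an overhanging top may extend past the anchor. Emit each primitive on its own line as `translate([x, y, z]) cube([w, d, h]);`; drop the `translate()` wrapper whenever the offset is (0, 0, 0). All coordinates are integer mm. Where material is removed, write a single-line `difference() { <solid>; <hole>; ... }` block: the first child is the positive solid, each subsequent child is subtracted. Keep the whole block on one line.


difference() { translate([238, 352, 0]) cube([2810, 242, 2410]); translate([948, 352, 0]) cube([888, 242, 2082]); }
translate([238, 4490, 0]) cube([2810, 242, 2410]);
translate([238, 594, 0]) cube([242, 3896, 2410]);
translate([2806, 594, 0]) cube([242, 3896, 2410]);


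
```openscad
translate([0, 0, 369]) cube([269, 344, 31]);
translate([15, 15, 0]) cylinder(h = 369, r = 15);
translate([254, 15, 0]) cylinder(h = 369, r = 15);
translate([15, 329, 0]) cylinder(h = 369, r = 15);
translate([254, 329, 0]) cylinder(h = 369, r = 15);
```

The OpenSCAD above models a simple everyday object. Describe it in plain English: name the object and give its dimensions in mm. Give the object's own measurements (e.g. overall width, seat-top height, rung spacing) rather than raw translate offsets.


A four-legged stool. The seat is a 269×344×31 mm slab whose top surface is at z = 400 mm; four round legs, each 30 mm in diameter, run from the floor (z = 0) to the underside of the seat, each leg's axis is inset half a diameter from the nearest pair of seat edges (so the leg's bounding box is flush with the corner).


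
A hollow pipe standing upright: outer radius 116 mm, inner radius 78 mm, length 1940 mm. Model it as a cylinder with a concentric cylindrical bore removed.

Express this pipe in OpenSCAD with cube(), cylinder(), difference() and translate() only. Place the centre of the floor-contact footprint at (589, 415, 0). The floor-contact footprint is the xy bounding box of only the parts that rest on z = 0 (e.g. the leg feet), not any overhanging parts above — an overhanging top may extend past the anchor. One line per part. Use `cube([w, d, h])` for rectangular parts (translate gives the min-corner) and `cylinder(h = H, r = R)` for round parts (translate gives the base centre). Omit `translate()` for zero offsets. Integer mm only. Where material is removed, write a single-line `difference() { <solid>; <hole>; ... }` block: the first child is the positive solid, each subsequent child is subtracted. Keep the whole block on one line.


difference() { translate([589, 415, 0]) cylinder(h = 1940, r = 116); translate([589, 415, 0]) cylinder(h = 1940, r = 78); }


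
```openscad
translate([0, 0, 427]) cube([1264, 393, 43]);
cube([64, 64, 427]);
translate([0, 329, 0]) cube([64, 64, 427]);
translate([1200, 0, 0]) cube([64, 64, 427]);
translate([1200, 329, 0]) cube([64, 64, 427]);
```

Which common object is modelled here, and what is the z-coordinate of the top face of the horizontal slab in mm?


A bench. The seat-top height is 470 mm.

A long slab on four corner posts — a bench. The slab sits at z = 427 with thickness 43, so the top is 427 + 43 = 470 mm.


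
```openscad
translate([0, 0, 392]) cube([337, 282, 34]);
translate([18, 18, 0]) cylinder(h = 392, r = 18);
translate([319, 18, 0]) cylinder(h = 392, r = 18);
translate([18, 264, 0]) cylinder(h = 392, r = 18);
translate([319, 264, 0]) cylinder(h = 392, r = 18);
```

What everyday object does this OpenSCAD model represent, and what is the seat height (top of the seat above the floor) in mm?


A stool. The seat height is 426 mm.

A 337×282×34 slab at z = 392 on four corner cylinders — a stool. The seat top is 392 + 34 = 426 mm.


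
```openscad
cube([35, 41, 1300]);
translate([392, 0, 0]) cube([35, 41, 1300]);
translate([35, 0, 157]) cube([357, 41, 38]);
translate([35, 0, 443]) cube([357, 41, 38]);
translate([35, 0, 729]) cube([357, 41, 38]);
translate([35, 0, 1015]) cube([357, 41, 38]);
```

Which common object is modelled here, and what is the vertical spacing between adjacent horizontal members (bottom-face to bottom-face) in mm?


A ladder. The rung spacing is 286 mm.

Two tall 35×41 posts with 4 short bars between them — a ladder. Adjacent rungs sit at z = 157 and z = 443, so the spacing is 443 − 157 = 286 mm.


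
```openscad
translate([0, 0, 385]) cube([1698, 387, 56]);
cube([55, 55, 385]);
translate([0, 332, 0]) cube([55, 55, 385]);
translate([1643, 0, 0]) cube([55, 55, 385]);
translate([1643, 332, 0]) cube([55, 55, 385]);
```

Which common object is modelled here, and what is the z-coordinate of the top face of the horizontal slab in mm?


A bench. The seat-top height is 441 mm.

A long slab on four corner posts — a bench. The slab sits at z = 385 with thickness 56, so the top is 385 + 56 = 441 mm.


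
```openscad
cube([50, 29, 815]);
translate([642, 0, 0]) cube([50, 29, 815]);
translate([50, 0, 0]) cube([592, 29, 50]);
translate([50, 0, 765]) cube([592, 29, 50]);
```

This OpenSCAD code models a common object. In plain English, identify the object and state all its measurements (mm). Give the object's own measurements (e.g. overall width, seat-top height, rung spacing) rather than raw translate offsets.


A rectangular picture frame lying in the x–z plane (depth along y). The opening is 592 mm wide (x) by 715 mm tall (z), surrounded by a border 50 mm wide on all four sides. The frame is 29 mm deep and is made of two full-height vertical stiles with two horizontal rails fitted between them.


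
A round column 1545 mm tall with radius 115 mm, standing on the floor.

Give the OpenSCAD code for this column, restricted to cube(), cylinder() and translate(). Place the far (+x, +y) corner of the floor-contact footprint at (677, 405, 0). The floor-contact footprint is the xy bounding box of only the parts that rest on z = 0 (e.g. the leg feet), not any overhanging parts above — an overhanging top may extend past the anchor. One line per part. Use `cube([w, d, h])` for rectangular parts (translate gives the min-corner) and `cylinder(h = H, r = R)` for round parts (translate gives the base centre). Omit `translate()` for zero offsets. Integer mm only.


translate([562, 290, 0]) cylinder(h = 1545, r = 115);


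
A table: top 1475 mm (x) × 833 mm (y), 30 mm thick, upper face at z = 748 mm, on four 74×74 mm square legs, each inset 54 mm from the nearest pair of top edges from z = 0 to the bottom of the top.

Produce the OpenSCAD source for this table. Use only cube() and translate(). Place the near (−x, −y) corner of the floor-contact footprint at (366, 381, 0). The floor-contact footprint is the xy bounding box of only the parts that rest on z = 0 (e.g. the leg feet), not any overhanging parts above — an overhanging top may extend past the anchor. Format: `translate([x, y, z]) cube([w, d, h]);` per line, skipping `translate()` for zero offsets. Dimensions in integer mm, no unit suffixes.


translate([312, 327, 718]) cube([1475, 833, 30]);
translate([366, 381, 0]) cube([74, 74, 718]);
translate([1659, 381, 0]) cube([74, 74, 718]);
translate([366, 1032, 0]) cube([74, 74, 718]);
translate([1659, 1032, 0]) cube([74, 74, 718]);


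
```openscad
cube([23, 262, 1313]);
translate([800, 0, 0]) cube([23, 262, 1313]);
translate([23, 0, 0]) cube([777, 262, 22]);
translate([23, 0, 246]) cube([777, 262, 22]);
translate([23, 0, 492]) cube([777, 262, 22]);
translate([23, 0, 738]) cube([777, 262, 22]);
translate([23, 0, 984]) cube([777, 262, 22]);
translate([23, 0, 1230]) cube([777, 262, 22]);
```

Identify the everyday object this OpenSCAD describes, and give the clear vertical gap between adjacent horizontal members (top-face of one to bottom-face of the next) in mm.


A bookshelf. The clear shelf gap is 224 mm.

Two tall side panels with 6 horizontal boards between them — a bookshelf. The first two shelf undersides are at z = 0 and z = 246; with shelf thickness 22, the clear gap is 246 − 0 − 22 = 224 mm.


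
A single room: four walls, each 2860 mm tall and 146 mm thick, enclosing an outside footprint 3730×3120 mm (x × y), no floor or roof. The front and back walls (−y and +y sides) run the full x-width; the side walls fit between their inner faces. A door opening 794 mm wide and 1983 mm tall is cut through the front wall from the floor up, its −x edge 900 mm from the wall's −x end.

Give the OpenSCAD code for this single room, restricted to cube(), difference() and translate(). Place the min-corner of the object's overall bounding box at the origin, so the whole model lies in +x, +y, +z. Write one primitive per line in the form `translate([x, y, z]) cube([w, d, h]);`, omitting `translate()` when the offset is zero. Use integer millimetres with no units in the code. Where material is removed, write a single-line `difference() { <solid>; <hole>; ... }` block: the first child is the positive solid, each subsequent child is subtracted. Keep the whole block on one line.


difference() { cube([3730, 146, 2860]); translate([900, 0, 0]) cube([794, 146, 1983]); }
translate([0, 2974, 0]) cube([3730, 146, 2860]);
translate([0, 146, 0]) cube([146, 2828, 2860]);
translate([3584, 146, 0]) cube([146, 2828, 2860]);


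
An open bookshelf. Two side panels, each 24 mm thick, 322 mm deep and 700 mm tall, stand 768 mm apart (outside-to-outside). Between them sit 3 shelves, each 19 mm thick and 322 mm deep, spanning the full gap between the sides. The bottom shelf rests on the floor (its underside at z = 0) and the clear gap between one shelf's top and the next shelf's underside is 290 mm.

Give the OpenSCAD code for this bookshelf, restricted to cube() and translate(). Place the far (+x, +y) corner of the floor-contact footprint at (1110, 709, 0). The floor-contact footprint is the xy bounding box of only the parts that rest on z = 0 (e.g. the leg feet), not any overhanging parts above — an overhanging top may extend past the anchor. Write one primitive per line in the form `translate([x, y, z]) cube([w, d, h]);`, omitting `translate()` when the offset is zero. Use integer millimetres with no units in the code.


translate([342, 387, 0]) cube([24, 322, 700]);
translate([1086, 387, 0]) cube([24, 322, 700]);
translate([366, 387, 0]) cube([720, 322, 19]);
translate([366, 387, 309]) cube([720, 322, 19]);
translate([366, 387, 618]) cube([720, 322, 19]);


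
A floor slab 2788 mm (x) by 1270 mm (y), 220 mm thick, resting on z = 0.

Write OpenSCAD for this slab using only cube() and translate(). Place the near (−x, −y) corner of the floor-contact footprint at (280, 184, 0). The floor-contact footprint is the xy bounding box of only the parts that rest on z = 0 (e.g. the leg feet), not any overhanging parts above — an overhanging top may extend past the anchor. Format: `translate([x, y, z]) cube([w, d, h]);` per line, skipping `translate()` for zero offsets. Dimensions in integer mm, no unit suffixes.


translate([280, 184, 0]) cube([2788, 1270, 220]);


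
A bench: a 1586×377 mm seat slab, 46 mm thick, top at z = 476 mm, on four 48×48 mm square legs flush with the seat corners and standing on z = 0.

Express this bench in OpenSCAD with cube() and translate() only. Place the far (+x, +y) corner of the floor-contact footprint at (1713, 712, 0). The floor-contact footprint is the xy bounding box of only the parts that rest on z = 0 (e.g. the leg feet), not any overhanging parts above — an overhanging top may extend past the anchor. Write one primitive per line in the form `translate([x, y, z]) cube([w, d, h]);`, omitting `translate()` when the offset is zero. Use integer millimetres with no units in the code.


translate([127, 335, 430]) cube([1586, 377, 46]);
translate([127, 335, 0]) cube([48, 48, 430]);
translate([127, 664, 0]) cube([48, 48, 430]);
translate([1665, 335, 0]) cube([48, 48, 430]);
translate([1665, 664, 0]) cube([48, 48, 430]);


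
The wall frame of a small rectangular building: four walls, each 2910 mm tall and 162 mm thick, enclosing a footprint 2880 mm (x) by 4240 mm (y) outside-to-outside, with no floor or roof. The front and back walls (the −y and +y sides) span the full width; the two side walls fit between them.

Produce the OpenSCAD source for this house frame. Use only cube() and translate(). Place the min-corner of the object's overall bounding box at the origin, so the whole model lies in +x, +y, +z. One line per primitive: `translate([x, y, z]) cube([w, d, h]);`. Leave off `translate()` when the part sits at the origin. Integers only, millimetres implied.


cube([2880, 162, 2910]);
translate([0, 4078, 0]) cube([2880, 162, 2910]);
translate([0, 162, 0]) cube([162, 3916, 2910]);
translate([2718, 162, 0]) cube([162, 3916, 2910]);


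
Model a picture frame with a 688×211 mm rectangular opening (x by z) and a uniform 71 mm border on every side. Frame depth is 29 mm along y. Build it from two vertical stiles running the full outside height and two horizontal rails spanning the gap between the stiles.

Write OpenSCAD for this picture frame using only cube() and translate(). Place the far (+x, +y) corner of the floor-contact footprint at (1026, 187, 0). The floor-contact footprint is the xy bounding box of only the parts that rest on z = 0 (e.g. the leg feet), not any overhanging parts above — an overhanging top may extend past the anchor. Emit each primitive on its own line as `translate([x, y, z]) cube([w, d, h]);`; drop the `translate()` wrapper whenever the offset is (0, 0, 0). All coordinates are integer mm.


translate([196, 158, 0]) cube([71, 29, 353]);
translate([955, 158, 0]) cube([71, 29, 353]);
translate([267, 158, 0]) cube([688, 29, 71]);
translate([267, 158, 282]) cube([688, 29, 71]);


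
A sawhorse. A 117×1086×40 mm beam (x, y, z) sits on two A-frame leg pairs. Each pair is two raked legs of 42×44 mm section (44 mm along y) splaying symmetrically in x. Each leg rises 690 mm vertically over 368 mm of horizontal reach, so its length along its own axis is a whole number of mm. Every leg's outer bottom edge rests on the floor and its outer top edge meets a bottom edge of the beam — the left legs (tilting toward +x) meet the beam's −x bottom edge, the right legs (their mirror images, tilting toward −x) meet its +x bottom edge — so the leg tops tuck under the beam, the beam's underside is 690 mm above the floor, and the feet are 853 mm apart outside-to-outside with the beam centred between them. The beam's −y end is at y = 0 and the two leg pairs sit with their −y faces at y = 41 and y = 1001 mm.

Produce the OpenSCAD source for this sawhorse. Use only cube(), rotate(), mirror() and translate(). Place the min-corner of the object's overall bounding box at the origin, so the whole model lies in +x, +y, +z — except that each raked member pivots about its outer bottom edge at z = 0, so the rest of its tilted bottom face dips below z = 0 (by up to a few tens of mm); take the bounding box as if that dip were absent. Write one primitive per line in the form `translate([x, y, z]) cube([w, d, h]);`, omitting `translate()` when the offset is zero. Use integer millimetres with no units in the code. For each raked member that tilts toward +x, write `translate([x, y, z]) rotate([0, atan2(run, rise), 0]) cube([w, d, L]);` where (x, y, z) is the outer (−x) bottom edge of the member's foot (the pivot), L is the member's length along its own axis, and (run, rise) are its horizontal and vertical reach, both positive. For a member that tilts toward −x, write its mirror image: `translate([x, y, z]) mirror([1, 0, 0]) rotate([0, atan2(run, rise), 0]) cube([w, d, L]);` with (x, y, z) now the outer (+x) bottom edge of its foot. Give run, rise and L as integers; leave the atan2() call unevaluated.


translate([368, 0, 690]) cube([117, 1086, 40]);
translate([0, 41, 0]) rotate([0, atan2(368, 690), 0]) cube([42, 44, 782]);
translate([853, 41, 0]) mirror([1, 0, 0]) rotate([0, atan2(368, 690), 0]) cube([42, 44, 782]);
translate([0, 1001, 0]) rotate([0, atan2(368, 690), 0]) cube([42, 44, 782]);
translate([853, 1001, 0]) mirror([1, 0, 0]) rotate([0, atan2(368, 690), 0]) cube([42, 44, 782]);


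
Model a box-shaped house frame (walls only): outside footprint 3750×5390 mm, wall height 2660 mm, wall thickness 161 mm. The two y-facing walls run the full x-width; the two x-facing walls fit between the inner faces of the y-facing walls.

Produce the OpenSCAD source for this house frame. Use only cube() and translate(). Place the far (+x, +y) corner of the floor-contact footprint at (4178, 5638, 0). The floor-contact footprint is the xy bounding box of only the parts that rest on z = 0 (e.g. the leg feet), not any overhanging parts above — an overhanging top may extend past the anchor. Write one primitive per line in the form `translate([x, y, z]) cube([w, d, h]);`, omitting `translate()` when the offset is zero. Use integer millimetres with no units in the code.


translate([428, 248, 0]) cube([3750, 161, 2660]);
translate([428, 5477, 0]) cube([3750, 161, 2660]);
translate([428, 409, 0]) cube([161, 5068, 2660]);
translate([4017, 409, 0]) cube([161, 5068, 2660]);


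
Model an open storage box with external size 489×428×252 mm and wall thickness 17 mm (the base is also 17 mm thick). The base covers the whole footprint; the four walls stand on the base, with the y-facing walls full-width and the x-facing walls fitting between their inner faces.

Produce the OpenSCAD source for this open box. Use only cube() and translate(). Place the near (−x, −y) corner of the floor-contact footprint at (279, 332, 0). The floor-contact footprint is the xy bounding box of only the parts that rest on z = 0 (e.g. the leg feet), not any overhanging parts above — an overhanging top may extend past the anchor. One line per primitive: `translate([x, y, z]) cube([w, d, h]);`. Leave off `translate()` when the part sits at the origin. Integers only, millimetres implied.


translate([279, 332, 0]) cube([489, 428, 17]);
translate([279, 332, 17]) cube([489, 17, 235]);
translate([279, 743, 17]) cube([489, 17, 235]);
translate([279, 349, 17]) cube([17, 394, 235]);
translate([751, 349, 17]) cube([17, 394, 235]);


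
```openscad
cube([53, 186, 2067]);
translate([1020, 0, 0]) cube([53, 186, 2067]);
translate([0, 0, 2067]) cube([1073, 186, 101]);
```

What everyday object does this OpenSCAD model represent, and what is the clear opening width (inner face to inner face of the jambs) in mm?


A door frame. The clear opening width is 967 mm.

Two 2067 mm tall posts with a header on top — a door frame. The left jamb is 53 mm wide at x = 0; the right jamb starts at x = 1020. The clear opening is 1020 − 53 = 967 mm.


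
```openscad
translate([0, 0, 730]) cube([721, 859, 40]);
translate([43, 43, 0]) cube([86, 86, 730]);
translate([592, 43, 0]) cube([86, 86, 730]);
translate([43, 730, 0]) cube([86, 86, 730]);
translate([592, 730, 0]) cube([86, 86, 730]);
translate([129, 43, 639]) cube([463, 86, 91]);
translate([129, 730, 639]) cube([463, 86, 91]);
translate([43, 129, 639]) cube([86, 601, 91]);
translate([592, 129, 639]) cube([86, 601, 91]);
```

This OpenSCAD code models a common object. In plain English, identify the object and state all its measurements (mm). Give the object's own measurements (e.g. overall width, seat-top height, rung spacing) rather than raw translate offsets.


A rectangular dining table. The top is 721×859×40 mm with its upper surface at z = 770 mm. It stands on four 86×86 mm square legs, each inset 43 mm from the nearest pair of top edges, running from the floor to the underside of the top. Four apron rails, 86 mm thick and 91 mm tall, run between adjacent legs with their top edges flush with the underside of the top and their outer faces flush with the legs' outer faces.


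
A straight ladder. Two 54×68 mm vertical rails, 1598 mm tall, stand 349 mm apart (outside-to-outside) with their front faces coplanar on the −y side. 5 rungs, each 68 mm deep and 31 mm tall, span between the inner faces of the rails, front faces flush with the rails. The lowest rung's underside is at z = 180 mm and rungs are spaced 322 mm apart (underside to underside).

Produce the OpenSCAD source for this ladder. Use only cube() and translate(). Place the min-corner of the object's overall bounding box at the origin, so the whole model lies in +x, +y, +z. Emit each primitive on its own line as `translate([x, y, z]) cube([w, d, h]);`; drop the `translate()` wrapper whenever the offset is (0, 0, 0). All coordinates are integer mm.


cube([54, 68, 1598]);
translate([295, 0, 0]) cube([54, 68, 1598]);
translate([54, 0, 180]) cube([241, 68, 31]);
translate([54, 0, 502]) cube([241, 68, 31]);
translate([54, 0, 824]) cube([241, 68, 31]);
translate([54, 0, 1146]) cube([241, 68, 31]);
translate([54, 0, 1468]) cube([241, 68, 31]);


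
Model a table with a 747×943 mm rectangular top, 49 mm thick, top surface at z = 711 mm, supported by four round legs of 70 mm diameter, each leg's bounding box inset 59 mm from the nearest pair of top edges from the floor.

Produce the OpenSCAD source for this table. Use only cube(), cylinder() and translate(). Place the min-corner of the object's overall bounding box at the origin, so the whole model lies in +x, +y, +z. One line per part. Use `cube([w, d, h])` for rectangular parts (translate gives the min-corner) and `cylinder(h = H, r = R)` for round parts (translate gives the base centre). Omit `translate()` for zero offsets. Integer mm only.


translate([0, 0, 662]) cube([747, 943, 49]);
translate([94, 94, 0]) cylinder(h = 662, r = 35);
translate([653, 94, 0]) cylinder(h = 662, r = 35);
translate([94, 849, 0]) cylinder(h = 662, r = 35);
translate([653, 849, 0]) cylinder(h = 662, r = 35);


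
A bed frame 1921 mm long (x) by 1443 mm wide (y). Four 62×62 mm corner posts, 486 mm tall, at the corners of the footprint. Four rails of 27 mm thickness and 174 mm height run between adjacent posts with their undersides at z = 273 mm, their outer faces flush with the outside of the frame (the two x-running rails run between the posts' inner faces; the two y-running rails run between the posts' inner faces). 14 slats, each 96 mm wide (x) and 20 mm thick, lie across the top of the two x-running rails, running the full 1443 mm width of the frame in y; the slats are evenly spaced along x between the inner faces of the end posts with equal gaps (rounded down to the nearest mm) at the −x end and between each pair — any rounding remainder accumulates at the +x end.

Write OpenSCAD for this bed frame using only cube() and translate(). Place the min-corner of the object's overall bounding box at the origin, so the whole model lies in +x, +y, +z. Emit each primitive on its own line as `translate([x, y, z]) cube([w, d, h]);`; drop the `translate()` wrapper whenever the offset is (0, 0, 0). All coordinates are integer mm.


cube([62, 62, 486]);
translate([0, 1381, 0]) cube([62, 62, 486]);
translate([1859, 0, 0]) cube([62, 62, 486]);
translate([1859, 1381, 0]) cube([62, 62, 486]);
translate([62, 0, 273]) cube([1797, 27, 174]);
translate([62, 1416, 273]) cube([1797, 27, 174]);
translate([0, 62, 273]) cube([27, 1319, 174]);
translate([1894, 62, 273]) cube([27, 1319, 174]);
translate([92, 0, 447]) cube([96, 1443, 20]);
translate([218, 0, 447]) cube([96, 1443, 20]);
translate([344, 0, 447]) cube([96, 1443, 20]);
translate([470, 0, 447]) cube([96, 1443, 20]);
translate([596, 0, 447]) cube([96, 1443, 20]);
translate([722, 0, 447]) cube([96, 1443, 20]);
translate([848, 0, 447]) cube([96, 1443, 20]);
translate([974, 0, 447]) cube([96, 1443, 20]);
translate([1100, 0, 447]) cube([96, 1443, 20]);
translate([1226, 0, 447]) cube([96, 1443, 20]);
translate([1352, 0, 447]) cube([96, 1443, 20]);
translate([1478, 0, 447]) cube([96, 1443, 20]);
translate([1604, 0, 447]) cube([96, 1443, 20]);
translate([1730, 0, 447]) cube([96, 1443, 20]);


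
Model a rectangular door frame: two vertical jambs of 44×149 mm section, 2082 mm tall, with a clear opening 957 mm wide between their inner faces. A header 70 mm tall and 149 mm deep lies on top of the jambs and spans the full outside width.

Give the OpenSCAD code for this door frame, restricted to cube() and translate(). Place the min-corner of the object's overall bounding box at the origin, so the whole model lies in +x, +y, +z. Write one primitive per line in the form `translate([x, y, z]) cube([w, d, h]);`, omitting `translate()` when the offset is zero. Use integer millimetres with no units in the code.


cube([44, 149, 2082]);
translate([1001, 0, 0]) cube([44, 149, 2082]);
translate([0, 0, 2082]) cube([1045, 149, 70]);


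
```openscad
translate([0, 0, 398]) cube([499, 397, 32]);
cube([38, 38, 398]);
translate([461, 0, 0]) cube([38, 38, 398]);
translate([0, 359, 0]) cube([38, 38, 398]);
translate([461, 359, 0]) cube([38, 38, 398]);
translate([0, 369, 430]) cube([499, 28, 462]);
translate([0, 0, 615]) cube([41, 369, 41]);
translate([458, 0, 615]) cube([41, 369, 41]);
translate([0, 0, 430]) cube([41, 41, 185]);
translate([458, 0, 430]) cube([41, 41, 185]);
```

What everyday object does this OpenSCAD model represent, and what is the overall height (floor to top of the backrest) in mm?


A chair. The overall height is 892 mm.

A slab on four corner posts with a tall panel at the back — a chair. The seat slab sits at z = 398 with thickness 32, and the 462 mm backrest starts at the seat top, so the overall height is 398 + 32 + 462 = 892 mm.


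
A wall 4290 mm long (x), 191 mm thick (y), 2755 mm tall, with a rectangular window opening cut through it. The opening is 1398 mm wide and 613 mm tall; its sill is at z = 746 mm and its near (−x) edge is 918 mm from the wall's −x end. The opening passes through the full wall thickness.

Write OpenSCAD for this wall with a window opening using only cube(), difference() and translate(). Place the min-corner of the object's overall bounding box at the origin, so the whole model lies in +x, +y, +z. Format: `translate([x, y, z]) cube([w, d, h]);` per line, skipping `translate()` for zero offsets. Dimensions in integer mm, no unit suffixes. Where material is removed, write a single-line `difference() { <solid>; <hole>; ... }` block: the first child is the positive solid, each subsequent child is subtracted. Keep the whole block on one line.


difference() { cube([4290, 191, 2755]); translate([918, 0, 746]) cube([1398, 191, 613]); }


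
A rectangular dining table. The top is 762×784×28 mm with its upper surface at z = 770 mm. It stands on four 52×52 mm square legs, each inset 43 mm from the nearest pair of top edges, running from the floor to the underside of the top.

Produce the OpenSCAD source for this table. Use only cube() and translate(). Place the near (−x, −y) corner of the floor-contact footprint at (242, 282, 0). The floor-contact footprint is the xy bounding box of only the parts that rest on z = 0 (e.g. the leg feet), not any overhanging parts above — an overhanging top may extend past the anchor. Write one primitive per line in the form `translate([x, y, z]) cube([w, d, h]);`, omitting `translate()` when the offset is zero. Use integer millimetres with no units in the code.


translate([199, 239, 742]) cube([762, 784, 28]);
translate([242, 282, 0]) cube([52, 52, 742]);
translate([866, 282, 0]) cube([52, 52, 742]);
translate([242, 928, 0]) cube([52, 52, 742]);
translate([866, 928, 0]) cube([52, 52, 742]);


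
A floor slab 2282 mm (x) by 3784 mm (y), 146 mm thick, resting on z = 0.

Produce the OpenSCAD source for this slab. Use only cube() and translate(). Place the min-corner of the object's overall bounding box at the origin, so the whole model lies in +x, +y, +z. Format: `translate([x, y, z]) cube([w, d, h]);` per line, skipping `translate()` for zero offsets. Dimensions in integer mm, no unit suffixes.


cube([2282, 3784, 146]);
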